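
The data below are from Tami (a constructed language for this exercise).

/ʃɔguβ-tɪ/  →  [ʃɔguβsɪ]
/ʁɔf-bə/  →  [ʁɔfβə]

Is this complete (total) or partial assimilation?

partial assimilation

Comparing underlying and surface forms, /t/ → [s] is the alternation; the neighbouring /β/ is constant.
/t/ is a stop while /β/ is a fricative; the output [s] is a fricative, matching the trigger — so the feature that spreads is manner.
Place and voice are unchanged, so the assimilation is partial, not total.
Checking the remaining alternation: /b/ → [β] after /f/ (stop → fricative, matching a fricative) — only manner changes, and always toward the preceding segment.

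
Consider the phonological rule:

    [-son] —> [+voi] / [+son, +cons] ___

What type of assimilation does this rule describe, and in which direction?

The target ([-son], obstruents) acquires [+voi] next to a sonorant consonant ([+son, +cons]) — it takes on the voicing of its neighbour, so the feature that spreads is voicing.
The conditioning segment sits to the left of the focus bar, meaning the trigger precedes the segment that changes — progressive assimilation.

progressive voicing assimilation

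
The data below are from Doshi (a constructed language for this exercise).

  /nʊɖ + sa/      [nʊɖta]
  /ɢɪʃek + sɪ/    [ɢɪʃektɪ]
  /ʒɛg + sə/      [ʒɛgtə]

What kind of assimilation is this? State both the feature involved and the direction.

Underlying /s/ is realised as [t] next to /ɖ/; /ɖ/ itself does not change.
The change fricative → stop matches the manner of the preceding /ɖ/, identifying this as manner assimilation.
Place and voice are unchanged, so the assimilation is partial, not total.
Checking the remaining alternations: /s/ → [t] after /k/ (fricative → stop, matching a stop); /s/ → [t] after /g/ (fricative → stop, matching a stop) — only manner changes, and always toward the preceding segment.
Since the segment that changes follows the conditioning segment, the assimilation is progressive.

progressive manner assimilation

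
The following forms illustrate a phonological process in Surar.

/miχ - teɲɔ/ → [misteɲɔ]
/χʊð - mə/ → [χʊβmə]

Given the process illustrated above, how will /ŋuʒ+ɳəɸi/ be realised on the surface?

The data show regressive place assimilation: /χ/ → [s] before /t/; /ð/ → [β] before /m/. In each pair only place changes, matching the following consonant, while manner and voice stay constant.
The rule targets /ʒ/ (voiced postalveolar fricative), which sits before the trigger /ɳ/ (retroflex).
The voiced retroflex fricative is [ʐ], so /ʒ/ → [ʐ].

[ŋuʐɳəɸi]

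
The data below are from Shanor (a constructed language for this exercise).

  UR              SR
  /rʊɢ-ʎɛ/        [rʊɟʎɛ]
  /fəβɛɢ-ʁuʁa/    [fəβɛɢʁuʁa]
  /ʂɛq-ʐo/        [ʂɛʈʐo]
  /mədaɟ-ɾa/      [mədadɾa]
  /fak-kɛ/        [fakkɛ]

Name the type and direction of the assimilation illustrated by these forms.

The segment that alternates is /ɢ/, which surfaces as [ɟ] when adjacent to /ʎ/.
The change uvular → palatal matches the place of the following /ʎ/, identifying this as place assimilation.
Manner and voice are unchanged, so the assimilation is partial, not total.
Checking the remaining alternations: /q/ → [ʈ] before /ʐ/ (uvular → retroflex, matching retroflex); /ɟ/ → [d] before /ɾ/ (palatal → alveolar, matching alveolar) — only place changes, and always toward the following segment.
Nothing changes in [fəβɛɢʁuʁa], [fakkɛ]: there the adjacent consonants already agree in place (/ɢ/ and /ʁ/ are both uvular; /k/ and /k/ are both velar), so these forms are consistent with the same rule.
The trigger is the following segment, so the direction is regressive (anticipatory).

regressive place assimilation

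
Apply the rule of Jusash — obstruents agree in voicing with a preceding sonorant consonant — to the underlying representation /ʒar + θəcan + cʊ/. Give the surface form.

The rule targets /θ/ (voiceless dental fricative), which sits after the trigger /r/ (voiced).
The voiced dental fricative is [ð], so /θ/ → [ð].
At the second juncture, /c/ likewise becomes [ɟ] adjacent to /n/.

[ʒarðəcanɟʊ]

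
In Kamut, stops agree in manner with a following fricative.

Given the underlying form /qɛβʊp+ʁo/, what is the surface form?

/p/ is a voiceless bilabial stop. The following trigger /ʁ/ is a fricative, so /p/ must become a fricative as well.
Changing only its manner to fricative gives [ɸ] — the voiceless bilabial fricative.

[qɛβʊɸʁo]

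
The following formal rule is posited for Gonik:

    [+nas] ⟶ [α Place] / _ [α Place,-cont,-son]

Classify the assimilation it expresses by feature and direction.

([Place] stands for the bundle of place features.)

regressive place assimilation

The shared variable α links the value of the place features (abbreviated [Place]) on the target to the same value on the neighbouring segment, so place is the feature that assimilates.
Since the environment is written after the underscore, the trigger follows the target; the direction is regressive.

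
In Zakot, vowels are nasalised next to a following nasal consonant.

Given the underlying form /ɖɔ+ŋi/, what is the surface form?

The vowel /ɔ/ is adjacent to the following nasal /ŋ/, so it acquires [+nasal] and surfaces as [ɔ̃].

[ɖɔ̃ŋi]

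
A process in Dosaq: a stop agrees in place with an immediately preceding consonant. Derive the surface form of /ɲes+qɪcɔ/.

[ɲestɪcɔ]

/q/ is a voiceless uvular stop. The preceding trigger /s/ is alveolar, so /q/ must become alveolar as well.
Changing only its place to alveolar gives [t] — the voiceless alveolar stop.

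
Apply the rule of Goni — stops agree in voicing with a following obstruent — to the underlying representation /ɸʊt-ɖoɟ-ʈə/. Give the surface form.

[ɸʊdɖocʈə]

/t/ is a voiceless alveolar stop. The following trigger /ɖ/ is voiced, so /t/ must become voiced as well.
Changing only its voicing to voiced gives [d] — the voiced alveolar stop.
At the second juncture, /ɟ/ likewise becomes [c] adjacent to /ʈ/.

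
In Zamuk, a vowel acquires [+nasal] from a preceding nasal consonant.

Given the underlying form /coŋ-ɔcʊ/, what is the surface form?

/ɔ/ sits next to the nasal /ŋ/ and is therefore nasalised to [ɔ̃].

[coŋɔ̃cʊ]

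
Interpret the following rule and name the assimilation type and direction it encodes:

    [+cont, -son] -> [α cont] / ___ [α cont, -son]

The shared variable α links the value of [cont] on the target to that of the neighbouring obstruent. [cont] distinguishes stops from fricatives — a manner-of-articulation feature — so this is manner assimilation.
Since the environment is written after the underscore, the trigger follows the target; the direction is regressive.

regressive manner assimilation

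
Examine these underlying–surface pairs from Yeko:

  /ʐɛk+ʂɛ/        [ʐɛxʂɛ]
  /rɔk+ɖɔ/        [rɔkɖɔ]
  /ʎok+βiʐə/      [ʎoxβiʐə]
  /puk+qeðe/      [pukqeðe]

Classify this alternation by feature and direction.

regressive manner assimilation

Comparing underlying and surface forms, /k/ → [x] is the alternation; the neighbouring /ʂ/ is constant.
/k/ is a stop while /ʂ/ is a fricative; the output [x] is a fricative, matching the trigger — so the feature that spreads is manner.
Place and voice are unchanged, so the assimilation is partial, not total.
The other alternating form patterns the same way: /k/ → [x] before /β/ (stop → fricative, matching a fricative) — only manner changes, and always toward the following segment.
Nothing changes in [rɔkɖɔ], [pukqeðe]: there the adjacent consonants already agree in manner (/k/ and /ɖ/ are both stops; /k/ and /q/ are both stops), so these forms are consistent with the same rule.
Since the segment that changes precedes the conditioning segment, the assimilation is regressive.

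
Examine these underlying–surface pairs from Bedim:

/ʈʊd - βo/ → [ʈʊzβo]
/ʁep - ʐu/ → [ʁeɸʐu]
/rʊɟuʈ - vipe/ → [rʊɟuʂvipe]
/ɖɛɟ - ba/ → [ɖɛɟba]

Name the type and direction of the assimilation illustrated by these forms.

regressive manner assimilation

Underlying /d/ is realised as [z] next to /β/; /β/ itself does not change.
The change stop → fricative matches the manner of the following /β/, identifying this as manner assimilation.
Place and voice are unchanged, so the assimilation is partial, not total.
Checking the remaining alternations: /p/ → [ɸ] before /ʐ/ (stop → fricative, matching a fricative); /ʈ/ → [ʂ] before /v/ (stop → fricative, matching a fricative) — only manner changes, and always toward the following segment.
No alternation appears in [ɖɛɟba]: there the adjacent consonants already agree in manner (/ɟ/ and /b/ are both stops), so this form is consistent with the same rule.
Since the segment that changes precedes the conditioning segment, the assimilation is regressive.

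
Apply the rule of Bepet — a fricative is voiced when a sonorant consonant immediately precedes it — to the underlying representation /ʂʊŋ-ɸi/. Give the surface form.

[ʂʊŋβi]

/ɸ/ is a voiceless bilabial fricative. The preceding trigger /ŋ/ is voiced, so /ɸ/ must become voiced as well.
The voiced bilabial fricative is [β], so /ɸ/ → [β].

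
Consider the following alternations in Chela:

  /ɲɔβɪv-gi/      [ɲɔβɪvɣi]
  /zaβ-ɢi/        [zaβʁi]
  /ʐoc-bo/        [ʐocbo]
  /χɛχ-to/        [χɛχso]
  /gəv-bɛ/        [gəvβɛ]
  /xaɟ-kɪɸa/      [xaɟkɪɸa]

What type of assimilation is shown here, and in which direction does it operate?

progressive manner assimilation

Comparing underlying and surface forms, /g/ → [ɣ] is the alternation; the neighbouring /v/ is constant.
/g/ is a stop while /v/ is a fricative; the output [ɣ] is a fricative, matching the trigger — so the feature that spreads is manner.
Place and voice are unchanged, so the assimilation is partial, not total.
Checking the remaining alternations: /ɢ/ → [ʁ] after /β/ (stop → fricative, matching a fricative); /t/ → [s] after /χ/ (stop → fricative, matching a fricative); /b/ → [β] after /v/ (stop → fricative, matching a fricative) — only manner changes, and always toward the preceding segment.
No alternation appears in [ʐocbo], [xaɟkɪɸa]: there the adjacent consonants already agree in manner (/b/ and /c/ are both stops; /k/ and /ɟ/ are both stops), so these forms are consistent with the same rule.
Since the segment that changes follows the conditioning segment, the assimilation is progressive.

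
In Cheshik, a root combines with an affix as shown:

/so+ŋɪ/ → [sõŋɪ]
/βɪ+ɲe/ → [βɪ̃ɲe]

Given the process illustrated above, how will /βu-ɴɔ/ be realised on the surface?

[βũɴɔ]

The data show regressive nasality assimilation (vowel nasalisation): /o/ → [õ] before /ŋ/; /ɪ/ → [ɪ̃] before /ɲ/ — a vowel is nasalised by an immediately following nasal consonant.
/u/ sits next to the nasal /ɴ/ and is therefore nasalised to [ũ].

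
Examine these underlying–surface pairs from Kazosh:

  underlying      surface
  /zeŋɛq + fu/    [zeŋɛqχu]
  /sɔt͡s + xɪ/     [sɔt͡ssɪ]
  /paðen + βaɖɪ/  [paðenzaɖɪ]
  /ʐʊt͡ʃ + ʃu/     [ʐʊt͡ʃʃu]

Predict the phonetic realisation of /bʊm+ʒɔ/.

[bʊmβɔ]

The data show progressive place assimilation: /f/ → [χ] after /q/; /x/ → [s] after /t͡s/; /β/ → [z] after /n/. In each pair only place changes, matching the preceding consonant, while manner and voice stay constant.
Nothing changes in [ʐʊt͡ʃʃu]: there the adjacent consonants already agree in place (/ʃ/ and /t͡ʃ/ are both postalveolar), so this form is consistent with the same rule.
/ʒ/ is a voiced postalveolar fricative. The preceding trigger /m/ is bilabial, so /ʒ/ must become bilabial as well.
Changing only its place to bilabial gives [β] — the voiced bilabial fricative.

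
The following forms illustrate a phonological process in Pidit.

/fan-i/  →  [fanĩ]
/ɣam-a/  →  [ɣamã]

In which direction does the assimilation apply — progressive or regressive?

progressive

The vowel /i/ surfaces as nasalised [ĩ] next to the preceding nasal /n/ — it has acquired the [+nasal] feature of its neighbour.
Likewise in the remaining data: /a/ → [ã] after /m/ — each time a vowel is nasalised next to a preceding nasal.
Because the conditioning nasal is to the left of the vowel that changes, the process is progressive (perseverative).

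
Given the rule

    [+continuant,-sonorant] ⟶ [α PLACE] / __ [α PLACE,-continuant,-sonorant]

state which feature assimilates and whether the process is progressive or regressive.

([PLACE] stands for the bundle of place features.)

regressive place assimilation

The shared variable α links the value of the place features (abbreviated [PLACE]) on the target to the same value on the neighbouring segment, so place is the feature that assimilates.
The conditioning segment sits to the right of the focus bar, meaning the trigger follows the segment that changes — regressive assimilation.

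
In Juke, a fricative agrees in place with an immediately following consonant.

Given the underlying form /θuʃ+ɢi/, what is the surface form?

The rule targets /ʃ/ (voiceless postalveolar fricative), which sits before the trigger /ɢ/ (uvular).
Changing only its place to uvular gives [χ] — the voiceless uvular fricative.

[θuχɢi]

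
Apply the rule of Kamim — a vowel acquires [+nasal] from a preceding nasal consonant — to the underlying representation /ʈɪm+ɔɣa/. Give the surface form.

/ɔ/ sits next to the nasal /m/ and is therefore nasalised to [ɔ̃].

[ʈɪmɔ̃ɣa]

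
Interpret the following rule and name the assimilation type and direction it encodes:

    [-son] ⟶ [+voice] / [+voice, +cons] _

The structural change is [+voice], and the conditioning segment [+voice, +cons] (a voiced consonant) is itself voiced, so the target comes to share the voicing of its neighbour — voicing assimilation.
The conditioning segment sits to the left of the focus bar, meaning the trigger precedes the segment that changes — progressive assimilation.

progressive voicing assimilation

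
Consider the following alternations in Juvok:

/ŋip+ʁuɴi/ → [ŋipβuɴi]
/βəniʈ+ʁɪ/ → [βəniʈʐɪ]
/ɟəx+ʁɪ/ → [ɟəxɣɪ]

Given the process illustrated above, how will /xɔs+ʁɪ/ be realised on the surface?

[xɔszɪ]

The data show progressive place assimilation: /ʁ/ → [β] after /p/; /ʁ/ → [ʐ] after /ʈ/; /ʁ/ → [ɣ] after /x/. In each pair only place changes, matching the preceding consonant, while manner and voice stay constant.
/ʁ/ is a voiced uvular fricative. The preceding trigger /s/ is alveolar, so /ʁ/ must become alveolar as well.
Changing only its place to alveolar gives [z] — the voiced alveolar fricative.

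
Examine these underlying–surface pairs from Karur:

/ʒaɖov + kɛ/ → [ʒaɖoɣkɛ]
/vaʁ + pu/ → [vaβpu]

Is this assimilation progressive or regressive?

regressive

Comparing underlying and surface forms, /v/ → [ɣ] is the alternation; the neighbouring /k/ is constant.
The change labiodental → velar matches the place of the following /k/, identifying this as place assimilation.
The other alternating form patterns the same way: /ʁ/ → [β] before /p/ (uvular → bilabial, matching bilabial) — only place changes, and always toward the following segment.
The trigger is the following segment, so the direction is regressive (anticipatory).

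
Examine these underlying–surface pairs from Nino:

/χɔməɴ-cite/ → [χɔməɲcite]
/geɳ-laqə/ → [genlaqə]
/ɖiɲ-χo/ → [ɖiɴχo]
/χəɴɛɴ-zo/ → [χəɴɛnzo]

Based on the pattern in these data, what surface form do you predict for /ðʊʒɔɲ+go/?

[ðʊʒɔŋgo]

The data show regressive place assimilation: /ɴ/ → [ɲ] before /c/; /ɳ/ → [n] before /l/; /ɲ/ → [ɴ] before /χ/; /ɴ/ → [n] before /z/. In each pair only place changes, matching the following consonant, while manner and voice stay constant.
/ɲ/ is a voiced palatal nasal. The following trigger /g/ is velar, so /ɲ/ must become velar as well.
The voiced velar nasal is [ŋ], so /ɲ/ → [ŋ].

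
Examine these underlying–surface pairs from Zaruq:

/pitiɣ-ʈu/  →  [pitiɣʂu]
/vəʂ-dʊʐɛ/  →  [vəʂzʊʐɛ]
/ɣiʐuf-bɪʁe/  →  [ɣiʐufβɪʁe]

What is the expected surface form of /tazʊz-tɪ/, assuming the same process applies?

[tazʊzsɪ]

The data show progressive manner assimilation: /ʈ/ → [ʂ] after /ɣ/; /d/ → [z] after /ʂ/; /b/ → [β] after /f/. In each pair only manner changes, matching the preceding consonant, while place and voice stay constant.
The rule targets /t/ (voiceless alveolar stop), which sits after the trigger /z/ (fricative).
The voiceless alveolar fricative is [s], so /t/ → [s].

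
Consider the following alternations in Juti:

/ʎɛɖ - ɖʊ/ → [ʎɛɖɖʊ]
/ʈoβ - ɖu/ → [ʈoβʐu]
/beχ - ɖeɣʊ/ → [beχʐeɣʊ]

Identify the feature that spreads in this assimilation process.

manner

Comparing underlying and surface forms, /ɖ/ → [ʐ] is the alternation; the neighbouring /β/ is constant.
The change stop → fricative matches the manner of the preceding /β/, identifying this as manner assimilation.
Checking the remaining alternation: /ɖ/ → [ʐ] after /χ/ (stop → fricative, matching a fricative) — only manner changes, and always toward the preceding segment.
Nothing changes in [ʎɛɖɖʊ]: there the adjacent consonants already agree in manner (/ɖ/ and /ɖ/ are both stops), so this form is consistent with the same rule.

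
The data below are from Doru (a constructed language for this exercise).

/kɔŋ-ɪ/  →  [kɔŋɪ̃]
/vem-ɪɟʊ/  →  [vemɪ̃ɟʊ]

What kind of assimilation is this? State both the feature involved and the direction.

progressive nasality assimilation (vowel nasalisation)

The vowel /ɪ/ surfaces as nasalised [ɪ̃] next to the preceding nasal /ŋ/ — it has acquired the [+nasal] feature of its neighbour.
Likewise in the remaining data: /ɪ/ → [ɪ̃] after /m/ — each time a vowel is nasalised next to a preceding nasal.
Because the conditioning nasal is to the left of the vowel that changes, the process is progressive (perseverative).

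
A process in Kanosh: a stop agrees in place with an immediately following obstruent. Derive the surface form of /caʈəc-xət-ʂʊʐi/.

/c/ is a voiceless palatal stop. The following trigger /x/ is velar, so /c/ must become velar as well.
Changing only its place to velar gives [k] — the voiceless velar stop.
The same rule applies at the second boundary: /t/ → [ʈ] next to /ʂ/.

[caʈəkxəʈʂʊʐi]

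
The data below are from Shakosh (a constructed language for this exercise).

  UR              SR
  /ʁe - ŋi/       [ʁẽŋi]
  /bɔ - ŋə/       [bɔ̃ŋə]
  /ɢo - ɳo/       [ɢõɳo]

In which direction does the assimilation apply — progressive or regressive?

regressive

The vowel /e/ surfaces as nasalised [ẽ] next to the following nasal /ŋ/ — it has acquired the [+nasal] feature of its neighbour.
The other forms show the same pattern: /ɔ/ → [ɔ̃] before /ŋ/; /o/ → [õ] before /ɳ/ — each time a vowel is nasalised next to a following nasal.
Because the conditioning nasal is to the right of the vowel that changes, the process is regressive (anticipatory).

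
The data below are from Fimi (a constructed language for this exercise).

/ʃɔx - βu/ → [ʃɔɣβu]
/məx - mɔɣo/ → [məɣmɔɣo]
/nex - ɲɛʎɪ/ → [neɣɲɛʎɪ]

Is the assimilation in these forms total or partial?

partial assimilation

Underlying /x/ is realised as [ɣ] next to /β/; /β/ itself does not change.
/x/ is voiceless while /β/ is voiced; the output [ɣ] is voiced, matching the trigger — so the feature that spreads is voicing.
Place and manner are unchanged, so the assimilation is partial, not total.
Checking the remaining alternations: /x/ → [ɣ] before /m/ (voiceless → voiced, matching voiced); /x/ → [ɣ] before /ɲ/ (voiceless → voiced, matching voiced) — only voicing changes, and always toward the following segment.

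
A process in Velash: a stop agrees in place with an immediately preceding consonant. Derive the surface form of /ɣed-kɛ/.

/k/ is a voiceless velar stop. The preceding trigger /d/ is alveolar, so /k/ must become alveolar as well.
A voiceless alveolar stop is [t], so the surface segment is [t].

[ɣedtɛ]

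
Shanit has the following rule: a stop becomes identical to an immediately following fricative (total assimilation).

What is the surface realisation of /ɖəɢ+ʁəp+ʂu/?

[ɖəʁʁəʂʂu]

/ɢ/ is the segment targeted by the rule; it sits immediately before /ʁ/, so it assimilates completely and surfaces as [ʁ].
The same rule applies at the second boundary: /p/ → [ʂ] next to /ʂ/.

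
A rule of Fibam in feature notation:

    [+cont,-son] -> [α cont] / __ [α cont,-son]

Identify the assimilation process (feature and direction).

The shared variable α links the value of [cont] on the target to that of the neighbouring obstruent. [cont] distinguishes stops from fricatives — a manner-of-articulation feature — so this is manner assimilation.
Since the environment is written after the underscore, the trigger follows the target; the direction is regressive.

regressive manner assimilation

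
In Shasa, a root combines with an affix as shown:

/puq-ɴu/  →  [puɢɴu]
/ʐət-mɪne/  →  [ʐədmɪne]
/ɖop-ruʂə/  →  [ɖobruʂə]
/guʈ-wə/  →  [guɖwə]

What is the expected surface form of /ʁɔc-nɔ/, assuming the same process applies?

The data show regressive voicing assimilation: /q/ → [ɢ] before /ɴ/; /t/ → [d] before /m/; /p/ → [b] before /r/; /ʈ/ → [ɖ] before /w/. In each pair only voicing changes, matching the following consonant, while place and manner stay constant.
The rule targets /c/ (voiceless palatal stop), which sits before the trigger /n/ (voiced).
Changing only its voicing to voiced gives [ɟ] — the voiced palatal stop.

[ʁɔɟnɔ]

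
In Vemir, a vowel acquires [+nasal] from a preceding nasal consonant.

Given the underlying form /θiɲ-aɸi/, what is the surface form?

[θiɲãɸi]

/a/ sits next to the nasal /ɲ/ and is therefore nasalised to [ã].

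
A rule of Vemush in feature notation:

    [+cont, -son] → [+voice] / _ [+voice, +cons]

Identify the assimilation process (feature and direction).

The structural change is [+voice], and the conditioning segment [+voice, +cons] (a voiced consonant) is itself voiced, so the target comes to share the voicing of its neighbour — voicing assimilation.
The conditioning segment sits to the right of the focus bar, meaning the trigger follows the segment that changes — regressive assimilation.

regressive voicing assimilation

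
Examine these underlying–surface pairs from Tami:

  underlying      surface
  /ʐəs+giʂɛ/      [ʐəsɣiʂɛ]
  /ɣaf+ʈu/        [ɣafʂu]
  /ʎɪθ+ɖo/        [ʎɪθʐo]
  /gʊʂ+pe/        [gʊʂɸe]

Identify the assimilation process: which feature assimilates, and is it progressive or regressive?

progressive manner assimilation

Comparing underlying and surface forms, /g/ → [ɣ] is the alternation; the neighbouring /s/ is constant.
/g/ is a stop while /s/ is a fricative; the output [ɣ] is a fricative, matching the trigger — so the feature that spreads is manner.
Place and voice are unchanged, so the assimilation is partial, not total.
Checking the remaining alternations: /ʈ/ → [ʂ] after /f/ (stop → fricative, matching a fricative); /ɖ/ → [ʐ] after /θ/ (stop → fricative, matching a fricative); /p/ → [ɸ] after /ʂ/ (stop → fricative, matching a fricative) — only manner changes, and always toward the preceding segment.
The trigger is the preceding segment, so the direction is progressive (perseverative).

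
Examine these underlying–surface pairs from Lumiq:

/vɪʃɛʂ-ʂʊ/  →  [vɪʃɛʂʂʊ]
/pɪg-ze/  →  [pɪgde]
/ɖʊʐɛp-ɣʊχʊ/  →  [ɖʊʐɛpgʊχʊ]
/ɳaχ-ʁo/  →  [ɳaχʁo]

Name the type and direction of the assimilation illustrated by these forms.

The segment that alternates is /z/, which surfaces as [d] when adjacent to /g/.
/z/ is a fricative while /g/ is a stop; the output [d] is a stop, matching the trigger — so the feature that spreads is manner.
Place and voice are unchanged, so the assimilation is partial, not total.
The same holds elsewhere in the data: /ɣ/ → [g] after /p/ (fricative → stop, matching a stop) — only manner changes, and always toward the preceding segment.
Nothing changes in [vɪʃɛʂʂʊ], [ɳaχʁo]: there the adjacent consonants already agree in manner (/ʂ/ and /ʂ/ are both fricatives; /ʁ/ and /χ/ are both fricatives), so these forms are consistent with the same rule.
Since the segment that changes follows the conditioning segment, the assimilation is progressive.

progressive manner assimilation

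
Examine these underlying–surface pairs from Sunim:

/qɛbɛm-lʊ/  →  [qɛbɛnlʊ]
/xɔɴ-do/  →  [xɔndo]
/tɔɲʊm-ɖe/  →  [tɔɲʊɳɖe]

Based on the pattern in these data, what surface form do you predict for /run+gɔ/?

[ruŋgɔ]

The data show regressive place assimilation: /m/ → [n] before /l/; /ɴ/ → [n] before /d/; /m/ → [ɳ] before /ɖ/. In each pair only place changes, matching the following consonant, while manner and voice stay constant.
/n/ is a voiced alveolar nasal. The following trigger /g/ is velar, so /n/ must become velar as well.
Changing only its place to velar gives [ŋ] — the voiced velar nasal.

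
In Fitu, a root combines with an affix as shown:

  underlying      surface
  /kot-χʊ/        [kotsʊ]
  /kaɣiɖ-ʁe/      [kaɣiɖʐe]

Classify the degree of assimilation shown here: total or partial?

partial assimilation

Underlying /χ/ is realised as [s] next to /t/; /t/ itself does not change.
The change uvular → alveolar matches the place of the preceding /t/, identifying this as place assimilation.
Manner and voice are unchanged, so the assimilation is partial, not total.
The other alternating form patterns the same way: /ʁ/ → [ʐ] after /ɖ/ (uvular → retroflex, matching retroflex) — only place changes, and always toward the preceding segment.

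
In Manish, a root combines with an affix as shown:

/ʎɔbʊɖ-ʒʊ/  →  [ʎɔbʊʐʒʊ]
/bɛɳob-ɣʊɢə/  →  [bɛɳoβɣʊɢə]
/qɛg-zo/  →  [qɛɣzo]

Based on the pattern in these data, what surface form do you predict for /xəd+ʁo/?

[xəzʁo]

The data show regressive manner assimilation: /ɖ/ → [ʐ] before /ʒ/; /b/ → [β] before /ɣ/; /g/ → [ɣ] before /z/. In each pair only manner changes, matching the following consonant, while place and voice stay constant.
/d/ is a voiced alveolar stop. The following trigger /ʁ/ is a fricative, so /d/ must become a fricative as well.
The voiced alveolar fricative is [z], so /d/ → [z].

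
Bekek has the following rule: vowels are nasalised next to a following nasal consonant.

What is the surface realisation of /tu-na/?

[tũna]

The vowel /u/ is adjacent to the following nasal /n/, so it acquires [+nasal] and surfaces as [ũ].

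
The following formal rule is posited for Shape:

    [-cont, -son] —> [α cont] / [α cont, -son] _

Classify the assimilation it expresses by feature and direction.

progressive manner assimilation

The rule copies [cont] (continuancy) from the environment onto the target stops; since [±cont] encodes the stop/fricative manner contrast, the assimilating dimension is manner.
Since the environment is written before the underscore, the trigger precedes the target; the direction is progressive.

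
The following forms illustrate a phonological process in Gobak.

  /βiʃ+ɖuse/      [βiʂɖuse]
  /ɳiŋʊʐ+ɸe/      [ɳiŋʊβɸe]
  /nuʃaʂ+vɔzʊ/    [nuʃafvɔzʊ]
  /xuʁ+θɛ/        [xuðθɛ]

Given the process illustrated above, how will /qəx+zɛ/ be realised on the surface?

The data show regressive place assimilation: /ʃ/ → [ʂ] before /ɖ/; /ʐ/ → [β] before /ɸ/; /ʂ/ → [f] before /v/; /ʁ/ → [ð] before /θ/. In each pair only place changes, matching the following consonant, while manner and voice stay constant.
/x/ is a voiceless velar fricative. The following trigger /z/ is alveolar, so /x/ must become alveolar as well.
The voiceless alveolar fricative is [s], so /x/ → [s].

[qəszɛ]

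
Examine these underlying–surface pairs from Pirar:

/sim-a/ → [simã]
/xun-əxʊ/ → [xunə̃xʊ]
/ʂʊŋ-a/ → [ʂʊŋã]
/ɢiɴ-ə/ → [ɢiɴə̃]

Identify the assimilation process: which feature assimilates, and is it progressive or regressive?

progressive nasality assimilation (vowel nasalisation)

The vowel /a/ surfaces as nasalised [ã] next to the preceding nasal /m/ — it has acquired the [+nasal] feature of its neighbour.
Likewise in the remaining data: /ə/ → [ə̃] after /n/; /a/ → [ã] after /ŋ/; /ə/ → [ə̃] after /ɴ/ — each time a vowel is nasalised next to a preceding nasal.
Because the conditioning nasal is to the left of the vowel that changes, the process is progressive (perseverative).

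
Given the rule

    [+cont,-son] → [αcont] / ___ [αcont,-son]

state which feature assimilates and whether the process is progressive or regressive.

regressive manner assimilation

The shared variable α links the value of [cont] on the target to that of the neighbouring obstruent. [cont] distinguishes stops from fricatives — a manner-of-articulation feature — so this is manner assimilation.
Since the environment is written after the underscore, the trigger follows the target; the direction is regressive.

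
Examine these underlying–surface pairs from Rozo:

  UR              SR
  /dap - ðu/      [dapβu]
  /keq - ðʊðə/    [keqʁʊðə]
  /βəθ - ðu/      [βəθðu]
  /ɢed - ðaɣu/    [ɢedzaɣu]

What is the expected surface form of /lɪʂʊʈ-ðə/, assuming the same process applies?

The data show progressive place assimilation: /ð/ → [β] after /p/; /ð/ → [ʁ] after /q/; /ð/ → [z] after /d/. In each pair only place changes, matching the preceding consonant, while manner and voice stay constant.
Nothing changes in [βəθðu]: there the adjacent consonants already agree in place (/ð/ and /θ/ are both dental), so this form is consistent with the same rule.
The rule targets /ð/ (voiced dental fricative), which sits after the trigger /ʈ/ (retroflex).
A voiced retroflex fricative is [ʐ], so the surface segment is [ʐ].

[lɪʂʊʈʐə]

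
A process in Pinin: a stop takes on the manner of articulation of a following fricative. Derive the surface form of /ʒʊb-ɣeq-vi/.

The rule targets /b/ (voiced bilabial stop), which sits before the trigger /ɣ/ (fricative).
The voiced bilabial fricative is [β], so /b/ → [β].
At the second juncture, /q/ likewise becomes [χ] adjacent to /v/.

[ʒʊβɣeχvi]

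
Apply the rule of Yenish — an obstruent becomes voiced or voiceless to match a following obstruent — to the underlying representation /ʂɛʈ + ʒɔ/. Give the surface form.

[ʂɛɖʒɔ]

The rule targets /ʈ/ (voiceless retroflex stop), which sits before the trigger /ʒ/ (voiced).
A voiced retroflex stop is [ɖ], so the surface segment is [ɖ].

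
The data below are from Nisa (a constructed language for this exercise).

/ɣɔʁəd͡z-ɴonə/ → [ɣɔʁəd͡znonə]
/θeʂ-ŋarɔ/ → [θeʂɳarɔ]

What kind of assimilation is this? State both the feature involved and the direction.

Comparing underlying and surface forms, /ɴ/ → [n] is the alternation; the neighbouring /d͡z/ is constant.
The change uvular → alveolar matches the place of the preceding /d͡z/, identifying this as place assimilation.
Manner and voice are unchanged, so the assimilation is partial, not total.
The other alternating form patterns the same way: /ŋ/ → [ɳ] after /ʂ/ (velar → retroflex, matching retroflex) — only place changes, and always toward the preceding segment.
The trigger is the preceding segment, so the direction is progressive (perseverative).

progressive place assimilation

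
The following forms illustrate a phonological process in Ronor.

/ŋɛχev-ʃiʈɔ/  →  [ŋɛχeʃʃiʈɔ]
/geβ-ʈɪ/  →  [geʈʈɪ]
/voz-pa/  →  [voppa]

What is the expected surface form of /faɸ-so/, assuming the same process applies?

The data show regressive total assimilation (/v/ → [ʃ] before /ʃ/; /β/ → [ʈ] before /ʈ/; /z/ → [p] before /p/): in every case the target segment becomes identical to its following neighbour, copying more than a single feature.
/ɸ/ is the segment targeted by the rule; it sits immediately before /s/, so it assimilates completely and surfaces as [s].

[fasso]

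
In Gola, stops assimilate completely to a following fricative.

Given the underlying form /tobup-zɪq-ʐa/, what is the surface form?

[tobuzzɪʐʐa]

/p/ is the segment targeted by the rule; it sits immediately before /z/, so it assimilates completely and surfaces as [z].
The same rule applies at the second boundary: /q/ → [ʐ] next to /ʐ/.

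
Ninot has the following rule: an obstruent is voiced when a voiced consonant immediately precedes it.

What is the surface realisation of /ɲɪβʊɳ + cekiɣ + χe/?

[ɲɪβʊɳɟekiɣʁe]

The rule targets /c/ (voiceless palatal stop), which sits after the trigger /ɳ/ (voiced).
Changing only its voicing to voiced gives [ɟ] — the voiced palatal stop.
At the second juncture, /χ/ likewise becomes [ʁ] adjacent to /ɣ/.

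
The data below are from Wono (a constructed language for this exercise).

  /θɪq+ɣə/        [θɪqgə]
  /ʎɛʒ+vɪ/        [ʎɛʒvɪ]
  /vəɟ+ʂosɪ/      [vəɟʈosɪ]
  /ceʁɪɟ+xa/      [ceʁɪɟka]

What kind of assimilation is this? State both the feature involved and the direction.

The segment that alternates is /ɣ/, which surfaces as [g] when adjacent to /q/.
The change fricative → stop matches the manner of the preceding /q/, identifying this as manner assimilation.
Place and voice are unchanged, so the assimilation is partial, not total.
Checking the remaining alternations: /ʂ/ → [ʈ] after /ɟ/ (fricative → stop, matching a stop); /x/ → [k] after /ɟ/ (fricative → stop, matching a stop) — only manner changes, and always toward the preceding segment.
No alternation appears in [ʎɛʒvɪ]: there the adjacent consonants already agree in manner (/v/ and /ʒ/ are both fricatives), so this form is consistent with the same rule.
The trigger is the preceding segment, so the direction is progressive (perseverative).

progressive manner assimilation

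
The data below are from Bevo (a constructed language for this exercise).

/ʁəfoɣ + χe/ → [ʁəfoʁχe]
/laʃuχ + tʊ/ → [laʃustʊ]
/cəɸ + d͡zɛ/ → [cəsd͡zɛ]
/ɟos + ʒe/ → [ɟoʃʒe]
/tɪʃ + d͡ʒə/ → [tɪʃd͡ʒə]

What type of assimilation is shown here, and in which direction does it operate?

Underlying /ɣ/ is realised as [ʁ] next to /χ/; /χ/ itself does not change.
/ɣ/ is velar while /χ/ is uvular; the output [ʁ] is uvular, matching the trigger — so the feature that spreads is place.
Manner and voice are unchanged, so the assimilation is partial, not total.
The same holds elsewhere in the data: /χ/ → [s] before /t/ (uvular → alveolar, matching alveolar); /ɸ/ → [s] before /d͡z/ (bilabial → alveolar, matching alveolar); /s/ → [ʃ] before /ʒ/ (alveolar → postalveolar, matching postalveolar) — only place changes, and always toward the following segment.
Nothing changes in [tɪʃd͡ʒə]: there the adjacent consonants already agree in place (/ʃ/ and /d͡ʒ/ are both postalveolar), so this form is consistent with the same rule.
Since the segment that changes precedes the conditioning segment, the assimilation is regressive.

regressive place assimilation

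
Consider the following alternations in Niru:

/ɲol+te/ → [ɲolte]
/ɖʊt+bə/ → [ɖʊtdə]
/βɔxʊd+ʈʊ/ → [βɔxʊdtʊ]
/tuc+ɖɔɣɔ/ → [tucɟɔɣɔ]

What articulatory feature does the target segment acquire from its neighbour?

place

Comparing underlying and surface forms, /b/ → [d] is the alternation; the neighbouring /t/ is constant.
/b/ is bilabial while /t/ is alveolar; the output [d] is alveolar, matching the trigger — so the feature that spreads is place.
The same holds elsewhere in the data: /ʈ/ → [t] after /d/ (retroflex → alveolar, matching alveolar); /ɖ/ → [ɟ] after /c/ (retroflex → palatal, matching palatal) — only place changes, and always toward the preceding segment.
No alternation appears in [ɲolte]: there the adjacent consonants already agree in place (/t/ and /l/ are both alveolar), so this form is consistent with the same rule.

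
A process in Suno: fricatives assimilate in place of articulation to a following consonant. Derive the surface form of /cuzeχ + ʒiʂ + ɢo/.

[cuzeʃʒiχɢo]

The rule targets /χ/ (voiceless uvular fricative), which sits before the trigger /ʒ/ (postalveolar).
Changing only its place to postalveolar gives [ʃ] — the voiceless postalveolar fricative.
At the second juncture, /ʂ/ likewise becomes [χ] adjacent to /ɢ/.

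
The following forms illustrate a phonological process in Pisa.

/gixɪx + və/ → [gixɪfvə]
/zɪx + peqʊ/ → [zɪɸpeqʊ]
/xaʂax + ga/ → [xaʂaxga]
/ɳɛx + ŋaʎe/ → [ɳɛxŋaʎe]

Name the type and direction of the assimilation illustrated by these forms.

regressive place assimilation

The segment that alternates is /x/, which surfaces as [f] when adjacent to /v/.
/x/ is velar while /v/ is labiodental; the output [f] is labiodental, matching the trigger — so the feature that spreads is place.
Manner and voice are unchanged, so the assimilation is partial, not total.
The same holds elsewhere in the data: /x/ → [ɸ] before /p/ (velar → bilabial, matching bilabial) — only place changes, and always toward the following segment.
Nothing changes in [xaʂaxga], [ɳɛxŋaʎe]: there the adjacent consonants already agree in place (/x/ and /g/ are both velar; /x/ and /ŋ/ are both velar), so these forms are consistent with the same rule.
Since the segment that changes precedes the conditioning segment, the assimilation is regressive.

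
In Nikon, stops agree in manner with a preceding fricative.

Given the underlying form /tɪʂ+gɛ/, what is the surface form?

The rule targets /g/ (voiced velar stop), which sits after the trigger /ʂ/ (fricative).
The voiced velar fricative is [ɣ], so /g/ → [ɣ].

[tɪʂɣɛ]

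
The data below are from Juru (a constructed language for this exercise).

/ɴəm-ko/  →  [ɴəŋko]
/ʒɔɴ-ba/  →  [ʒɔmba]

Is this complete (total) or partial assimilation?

partial assimilation

Comparing underlying and surface forms, /m/ → [ŋ] is the alternation; the neighbouring /k/ is constant.
The change bilabial → velar matches the place of the following /k/, identifying this as place assimilation.
Manner and voice are unchanged, so the assimilation is partial, not total.
The other alternating form patterns the same way: /ɴ/ → [m] before /b/ (uvular → bilabial, matching bilabial) — only place changes, and always toward the following segment.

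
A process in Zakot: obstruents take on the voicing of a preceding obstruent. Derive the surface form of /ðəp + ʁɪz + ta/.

[ðəpχɪzda]

The rule targets /ʁ/ (voiced uvular fricative), which sits after the trigger /p/ (voiceless).
Changing only its voicing to voiceless gives [χ] — the voiceless uvular fricative.
The same rule applies at the second boundary: /t/ → [d] next to /z/.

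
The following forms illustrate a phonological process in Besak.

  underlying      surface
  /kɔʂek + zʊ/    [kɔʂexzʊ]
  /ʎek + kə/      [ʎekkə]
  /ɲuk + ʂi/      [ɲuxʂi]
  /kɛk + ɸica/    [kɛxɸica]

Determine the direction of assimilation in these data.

Comparing underlying and surface forms, /k/ → [x] is the alternation; the neighbouring /z/ is constant.
/k/ is a stop while /z/ is a fricative; the output [x] is a fricative, matching the trigger — so the feature that spreads is manner.
Checking the remaining alternations: /k/ → [x] before /ʂ/ (stop → fricative, matching a fricative); /k/ → [x] before /ɸ/ (stop → fricative, matching a fricative) — only manner changes, and always toward the following segment.
No alternation appears in [ʎekkə]: there the adjacent consonants already agree in manner (/k/ and /k/ are both stops), so this form is consistent with the same rule.
The trigger is the following segment, so the direction is regressive (anticipatory).

regressive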